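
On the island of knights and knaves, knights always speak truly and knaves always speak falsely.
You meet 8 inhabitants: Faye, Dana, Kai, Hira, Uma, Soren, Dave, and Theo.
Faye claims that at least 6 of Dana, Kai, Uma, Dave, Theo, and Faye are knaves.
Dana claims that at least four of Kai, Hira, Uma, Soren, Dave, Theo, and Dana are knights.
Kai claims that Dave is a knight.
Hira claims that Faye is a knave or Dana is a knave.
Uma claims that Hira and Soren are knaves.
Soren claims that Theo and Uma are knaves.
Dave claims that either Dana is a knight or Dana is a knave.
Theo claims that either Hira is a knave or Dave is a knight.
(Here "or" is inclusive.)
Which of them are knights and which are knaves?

Faye is a knave, Dana is a knight, Kai is a knight, Hira is a knight, Uma is a knave, Soren is a knave, Dave is a knight, and Theo is a knight.

Faye (knave): "at least 6 of Dana, Kai, Uma, Dave, Theo, and Faye are knaves" — false. ✓
Dana is a knight, so "at least four of Kai, Hira, Uma, Soren, Dave, Theo, and Dana are knights" must be True — and it is.
Kai is a knight, and the claim "Dave is a knight" is indeed True.
Since Hira is a knight, "Faye is a knave or Dana is a knave" needs to be True, which holds.
Uma is a knave, so "Hira and Soren are knaves" must be false — and it is.
Since Soren is a knave, "Theo and Uma are knaves" needs to be false, which holds.
Dave is a knight, so "either Dana is a knight or Dana is a knave" must be True — and it is.
Theo is a knight, so "either Hira is a knave or Dave is a knight" must be True — and it is.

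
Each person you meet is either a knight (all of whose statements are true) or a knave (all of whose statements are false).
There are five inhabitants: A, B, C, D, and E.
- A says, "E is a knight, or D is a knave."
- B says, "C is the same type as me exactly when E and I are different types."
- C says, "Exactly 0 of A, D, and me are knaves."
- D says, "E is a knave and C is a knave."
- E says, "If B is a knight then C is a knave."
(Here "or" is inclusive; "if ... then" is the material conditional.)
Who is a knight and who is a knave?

A is a knight, B is a knight, C is a knave, D is a knave, and E is a knight.

Since A is a knight, "E is a knight, or D is a knave" needs to be true, which holds.
B is a knight, and the claim "C is the same type as me exactly when E and I are different types" is indeed true.
As a knave, C's statement "exactly 0 of A, D, and me are knaves" should be False; it is.
D is a knave; "E is a knave and C is a knave" is False, as required.
E is a knight, and the claim "if B is a knight then C is a knave" is indeed true.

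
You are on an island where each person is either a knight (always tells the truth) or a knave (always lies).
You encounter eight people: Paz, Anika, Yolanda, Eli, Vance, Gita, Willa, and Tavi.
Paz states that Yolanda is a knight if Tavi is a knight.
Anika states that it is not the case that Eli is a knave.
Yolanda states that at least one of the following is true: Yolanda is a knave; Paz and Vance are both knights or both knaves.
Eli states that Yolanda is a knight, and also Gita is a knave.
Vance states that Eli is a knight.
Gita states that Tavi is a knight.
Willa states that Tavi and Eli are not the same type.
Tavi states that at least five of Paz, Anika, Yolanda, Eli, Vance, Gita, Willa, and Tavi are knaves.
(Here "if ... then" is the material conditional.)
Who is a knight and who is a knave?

Paz is a knight, so "Yolanda is a knight if Tavi is a knight" must be True — and it is.
Anika is a knight, and the claim "it is not the case that Eli is a knave" is indeed True.
Yolanda is a knight, and the claim "at least one of the following is true: Yolanda is a knave; Paz and Vance are both knights or both knaves" is indeed True.
Eli is a knight; "Yolanda is a knight, and also Gita is a knave" is True, as required.
Vance (knight): "Eli is a knight" — True. ✓
Gita is a knave; "Tavi is a knight" is false, as required.
Willa is a knight, and the claim "Tavi and Eli are not the same type" is indeed True.
Since Tavi is a knave, "at least five of Paz, Anika, Yolanda, Eli, Vance, Gita, Willa, and Tavi are knaves" needs to be false, which holds.

Knights: Paz, Anika, Yolanda, Eli, Vance, and Willa. Knaves: Gita and Tavi.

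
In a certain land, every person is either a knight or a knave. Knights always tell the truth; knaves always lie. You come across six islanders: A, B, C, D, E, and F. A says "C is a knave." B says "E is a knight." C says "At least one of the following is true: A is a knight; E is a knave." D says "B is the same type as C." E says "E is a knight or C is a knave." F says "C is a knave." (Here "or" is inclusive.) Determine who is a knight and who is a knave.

A is a knave, B is a knave, C is a knight, D is a knave, E is a knave, and F is a knave.

As a knave, A's statement "C is a knave" should be False; it is.
As a knave, B's statement "E is a knight" should be False; it is.
C (knight): "at least one of the following is true: A is a knight; E is a knave" — True. ✓
Since D is a knave, "B is the same type as C" needs to be False, which holds.
As a knave, E's statement "E is a knight or C is a knave" should be False; it is.
F is a knave, and the claim "C is a knave" is indeed False.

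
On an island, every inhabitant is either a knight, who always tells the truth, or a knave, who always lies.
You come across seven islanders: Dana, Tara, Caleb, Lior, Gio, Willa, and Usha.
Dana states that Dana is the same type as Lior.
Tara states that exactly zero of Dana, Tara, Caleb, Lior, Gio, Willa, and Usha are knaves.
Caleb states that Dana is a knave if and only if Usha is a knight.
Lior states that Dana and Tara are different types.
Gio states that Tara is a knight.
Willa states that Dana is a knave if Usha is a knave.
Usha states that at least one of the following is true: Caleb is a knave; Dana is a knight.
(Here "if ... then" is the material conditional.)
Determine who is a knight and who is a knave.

Dana is a knight, and the claim "Dana is the same type as Lior" is indeed True.
Tara is a knave, and the claim "exactly zero of Dana, Tara, Caleb, Lior, Gio, Willa, and Usha are knaves" is indeed false.
Since Caleb is a knave, "Dana is a knave if and only if Usha is a knight" needs to be false, which holds.
As a knight, Lior's statement "Dana and Tara are different types" should be True; it is.
As a knave, Gio's statement "Tara is a knight" should be false; it is.
Willa is a knight; "Dana is a knave if Usha is a knave" is True, as required.
Usha is a knight, and the claim "at least one of the following is true: Caleb is a knave; Dana is a knight" is indeed True.

Knights: Dana, Lior, Willa, and Usha. Knaves: Tara, Caleb, and Gio.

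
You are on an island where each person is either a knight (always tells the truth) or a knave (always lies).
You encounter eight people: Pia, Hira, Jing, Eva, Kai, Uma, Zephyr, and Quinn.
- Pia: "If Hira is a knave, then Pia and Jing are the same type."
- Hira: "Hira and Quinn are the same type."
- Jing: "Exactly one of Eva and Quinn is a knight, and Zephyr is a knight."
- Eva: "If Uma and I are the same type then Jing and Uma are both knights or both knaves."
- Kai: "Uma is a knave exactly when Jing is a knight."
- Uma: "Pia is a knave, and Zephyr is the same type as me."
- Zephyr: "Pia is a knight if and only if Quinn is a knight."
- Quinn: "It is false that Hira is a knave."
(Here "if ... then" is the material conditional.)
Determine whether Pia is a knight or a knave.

Consistent assignments: {Pia=knight, Hira=knight, Jing=knight, Eva=knave, Kai=knight, Uma=knave, Zephyr=knight, Quinn=knight}; {Pia=knight, Hira=knight, Jing=knave, Eva=knight, Kai=knave, Uma=knave, Zephyr=knight, Quinn=knight}
In every consistent assignment, Pia is a knight.

Pia is a knight.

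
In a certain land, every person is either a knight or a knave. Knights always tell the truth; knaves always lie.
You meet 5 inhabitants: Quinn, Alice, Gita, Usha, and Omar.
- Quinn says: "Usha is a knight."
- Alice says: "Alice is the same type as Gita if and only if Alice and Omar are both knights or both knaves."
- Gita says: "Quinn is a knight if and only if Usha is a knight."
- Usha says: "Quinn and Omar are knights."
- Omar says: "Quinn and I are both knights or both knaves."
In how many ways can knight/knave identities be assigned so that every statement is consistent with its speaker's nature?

Consistent assignments:
  Quinn=knight, Alice=knight, Gita=knight, Usha=knight, Omar=knight

1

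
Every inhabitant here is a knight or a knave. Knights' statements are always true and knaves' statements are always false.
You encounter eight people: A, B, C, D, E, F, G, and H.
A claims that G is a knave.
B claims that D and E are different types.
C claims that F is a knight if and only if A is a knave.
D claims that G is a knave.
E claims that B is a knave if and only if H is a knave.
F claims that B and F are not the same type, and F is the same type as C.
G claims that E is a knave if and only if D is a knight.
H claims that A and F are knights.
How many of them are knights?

4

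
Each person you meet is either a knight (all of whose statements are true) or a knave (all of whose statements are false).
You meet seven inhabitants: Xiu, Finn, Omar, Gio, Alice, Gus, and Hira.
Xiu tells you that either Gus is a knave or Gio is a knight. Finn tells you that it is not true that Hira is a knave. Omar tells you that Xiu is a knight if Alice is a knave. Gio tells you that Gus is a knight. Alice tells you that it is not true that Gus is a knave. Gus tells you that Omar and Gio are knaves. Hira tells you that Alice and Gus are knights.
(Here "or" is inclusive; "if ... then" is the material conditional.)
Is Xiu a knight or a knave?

Xiu is a knight.

Consistent assignments: {Xiu=knight, Finn=knave, Omar=knight, Gio=knave, Alice=knave, Gus=knave, Hira=knave}
In every consistent assignment, Xiu is a knight.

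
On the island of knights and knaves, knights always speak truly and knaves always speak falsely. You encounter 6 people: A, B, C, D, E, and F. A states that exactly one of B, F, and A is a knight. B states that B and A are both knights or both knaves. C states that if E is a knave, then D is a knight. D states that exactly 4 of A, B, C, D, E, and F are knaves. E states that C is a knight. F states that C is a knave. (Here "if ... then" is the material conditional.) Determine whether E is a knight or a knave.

E is a knight.

Consistent assignments: {A=knight, B=knave, C=knight, D=knave, E=knight, F=knave}
In every consistent assignment, E is a knight.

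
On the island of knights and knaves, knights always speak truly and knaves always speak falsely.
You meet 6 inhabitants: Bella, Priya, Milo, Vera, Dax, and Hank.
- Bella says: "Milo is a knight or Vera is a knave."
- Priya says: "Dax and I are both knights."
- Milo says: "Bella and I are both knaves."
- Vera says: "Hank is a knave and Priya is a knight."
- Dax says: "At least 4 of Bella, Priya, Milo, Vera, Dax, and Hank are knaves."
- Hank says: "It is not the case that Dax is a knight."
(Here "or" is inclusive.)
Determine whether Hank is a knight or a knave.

Hank is a knave.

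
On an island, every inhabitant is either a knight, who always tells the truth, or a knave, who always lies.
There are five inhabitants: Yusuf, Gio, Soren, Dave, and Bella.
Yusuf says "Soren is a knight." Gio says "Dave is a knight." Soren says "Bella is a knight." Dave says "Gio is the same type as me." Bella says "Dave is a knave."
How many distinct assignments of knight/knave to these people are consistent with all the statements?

1

Consistent assignments:
  Yusuf=knave, Gio=knight, Soren=knave, Dave=knight, Bella=knave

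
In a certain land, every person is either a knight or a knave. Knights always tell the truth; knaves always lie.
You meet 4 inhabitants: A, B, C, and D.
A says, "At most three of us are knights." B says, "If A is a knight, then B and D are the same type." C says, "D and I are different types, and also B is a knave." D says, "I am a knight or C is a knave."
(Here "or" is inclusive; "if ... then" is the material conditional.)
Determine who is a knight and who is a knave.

A (knight): "at most three of us are knights" — true. ✓
Since B is a knight, "if A is a knight, then B and D are the same type" needs to be true, which holds.
C is a knave, so "D and I are different types, and also B is a knave" must be false — and it is.
As a knight, D's statement "I am a knight or C is a knave" should be true; it is.

Knights: A, B, and D. Knaves: C.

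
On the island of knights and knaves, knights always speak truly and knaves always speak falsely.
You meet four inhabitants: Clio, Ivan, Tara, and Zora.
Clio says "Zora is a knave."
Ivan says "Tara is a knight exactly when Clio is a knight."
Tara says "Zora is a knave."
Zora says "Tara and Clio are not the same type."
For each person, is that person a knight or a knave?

Knights: Clio, Ivan, and Tara. Knaves: Zora.

As a knight, Clio's statement "Zora is a knave" should be True; it is.
Ivan is a knight; "Tara is a knight exactly when Clio is a knight" is True, as required.
Tara is a knight, so "Zora is a knave" must be True — and it is.
Zora is a knave; "Tara and Clio are not the same type" is false, as required.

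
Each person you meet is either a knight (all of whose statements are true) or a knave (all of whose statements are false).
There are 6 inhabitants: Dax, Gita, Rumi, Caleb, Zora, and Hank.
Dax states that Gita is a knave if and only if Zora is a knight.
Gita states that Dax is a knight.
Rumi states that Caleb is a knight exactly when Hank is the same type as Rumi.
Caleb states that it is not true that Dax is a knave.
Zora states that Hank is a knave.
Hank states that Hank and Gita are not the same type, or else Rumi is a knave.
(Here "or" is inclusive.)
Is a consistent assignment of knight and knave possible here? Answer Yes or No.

Yes

One consistent assignment: Dax=knight, Gita=knight, Rumi=knave, Caleb=knight, Zora=knave, Hank=knight.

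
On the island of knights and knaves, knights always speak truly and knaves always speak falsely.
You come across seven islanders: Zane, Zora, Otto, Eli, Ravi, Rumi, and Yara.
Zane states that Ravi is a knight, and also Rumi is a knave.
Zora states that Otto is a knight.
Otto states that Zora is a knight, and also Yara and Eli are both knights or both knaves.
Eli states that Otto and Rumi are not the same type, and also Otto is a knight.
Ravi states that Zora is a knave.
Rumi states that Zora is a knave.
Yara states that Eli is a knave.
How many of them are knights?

3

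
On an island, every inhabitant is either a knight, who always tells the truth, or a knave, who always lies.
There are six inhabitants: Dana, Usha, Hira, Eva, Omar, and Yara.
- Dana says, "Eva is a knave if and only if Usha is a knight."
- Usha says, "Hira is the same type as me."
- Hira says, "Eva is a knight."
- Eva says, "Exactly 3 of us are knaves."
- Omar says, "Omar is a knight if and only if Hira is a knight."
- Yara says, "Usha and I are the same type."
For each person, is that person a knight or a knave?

Knights: Usha, Hira, and Eva. Knaves: Dana, Omar, and Yara.

Dana is a knave, so "Eva is a knave if and only if Usha is a knight" must be false — and it is.
Usha (knight): "Hira is the same type as me" — True. ✓
Hira is a knight, so "Eva is a knight" must be True — and it is.
Eva is a knight, so "exactly 3 of us are knaves" must be True — and it is.
As a knave, Omar's statement "Omar is a knight if and only if Hira is a knight" should be false; it is.
Since Yara is a knave, "Usha and I are the same type" needs to be false, which holds.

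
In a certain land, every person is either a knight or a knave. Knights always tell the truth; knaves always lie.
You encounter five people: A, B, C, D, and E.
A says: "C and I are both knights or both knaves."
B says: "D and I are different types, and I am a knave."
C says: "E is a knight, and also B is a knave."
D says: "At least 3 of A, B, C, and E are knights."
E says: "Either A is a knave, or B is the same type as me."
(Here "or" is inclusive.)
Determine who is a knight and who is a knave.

A (knave): "C and I are both knights or both knaves" — false. ✓
Since B is a knave, "D and I are different types, and I am a knave" needs to be false, which holds.
C is a knight, and the claim "E is a knight, and also B is a knave" is indeed true.
D is a knave, so "at least 3 of A, B, C, and E are knights" must be false — and it is.
E is a knight; "either A is a knave, or B is the same type as me" is true, as required.

A is a knave, B is a knave, C is a knight, D is a knave, and E is a knight.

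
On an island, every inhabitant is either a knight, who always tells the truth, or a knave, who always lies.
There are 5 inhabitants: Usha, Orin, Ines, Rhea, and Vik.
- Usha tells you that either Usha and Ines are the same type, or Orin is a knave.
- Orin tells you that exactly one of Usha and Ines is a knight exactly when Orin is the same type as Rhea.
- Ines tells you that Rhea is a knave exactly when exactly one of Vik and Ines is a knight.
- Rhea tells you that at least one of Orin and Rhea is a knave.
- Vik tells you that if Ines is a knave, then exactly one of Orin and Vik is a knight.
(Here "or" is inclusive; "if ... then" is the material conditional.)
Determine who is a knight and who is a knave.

As a knight, Usha's statement "either Usha and Ines are the same type, or Orin is a knave" should be True; it is.
Orin (knave): "exactly one of Usha and Ines is a knight exactly when Orin is the same type as Rhea" — false. ✓
Ines is a knave; "Rhea is a knave exactly when exactly one of Vik and Ines is a knight" is false, as required.
Rhea is a knight; "at least one of Orin and Rhea is a knave" is True, as required.
Vik (knight): "if Ines is a knave, then exactly one of Orin and Vik is a knight" — True. ✓

Usha is a knight, Orin is a knave, Ines is a knave, Rhea is a knight, and Vik is a knight.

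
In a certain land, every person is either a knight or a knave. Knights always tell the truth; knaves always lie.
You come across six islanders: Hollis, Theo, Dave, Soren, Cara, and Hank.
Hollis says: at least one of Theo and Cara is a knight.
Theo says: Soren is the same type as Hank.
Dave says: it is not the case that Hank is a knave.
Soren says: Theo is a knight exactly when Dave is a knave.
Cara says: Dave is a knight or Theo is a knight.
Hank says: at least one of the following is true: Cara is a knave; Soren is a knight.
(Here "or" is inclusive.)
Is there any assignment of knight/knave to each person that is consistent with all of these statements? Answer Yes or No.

No

Checking all 64 assignments, each has at least one speaker whose statement's truth value contradicts their type.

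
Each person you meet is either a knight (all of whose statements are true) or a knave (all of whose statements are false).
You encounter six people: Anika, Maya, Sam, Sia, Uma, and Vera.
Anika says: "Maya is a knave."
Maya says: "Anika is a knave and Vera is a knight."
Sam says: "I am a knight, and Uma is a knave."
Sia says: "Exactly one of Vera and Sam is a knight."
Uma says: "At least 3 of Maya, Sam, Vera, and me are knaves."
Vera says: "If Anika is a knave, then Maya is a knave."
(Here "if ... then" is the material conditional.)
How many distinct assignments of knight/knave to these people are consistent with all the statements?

Consistent assignments:
  Anika=knight, Maya=knave, Sam=knight, Sia=knave, Uma=knave, Vera=knight

1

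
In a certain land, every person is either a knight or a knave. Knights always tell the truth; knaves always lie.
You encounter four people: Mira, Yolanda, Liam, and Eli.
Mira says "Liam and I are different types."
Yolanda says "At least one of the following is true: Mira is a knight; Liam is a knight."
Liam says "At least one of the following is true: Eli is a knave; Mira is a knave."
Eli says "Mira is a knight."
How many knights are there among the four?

3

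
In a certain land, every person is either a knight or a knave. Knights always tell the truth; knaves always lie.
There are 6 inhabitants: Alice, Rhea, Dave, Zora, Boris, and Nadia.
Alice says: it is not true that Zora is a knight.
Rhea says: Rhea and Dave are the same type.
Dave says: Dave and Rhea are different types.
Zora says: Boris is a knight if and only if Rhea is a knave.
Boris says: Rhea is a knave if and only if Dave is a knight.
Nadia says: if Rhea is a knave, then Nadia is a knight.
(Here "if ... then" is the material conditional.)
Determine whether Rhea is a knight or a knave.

Consistent assignments: {Alice=knave, Rhea=knave, Dave=knight, Zora=knight, Boris=knight, Nadia=knight}; {Alice=knave, Rhea=knave, Dave=knight, Zora=knight, Boris=knight, Nadia=knave}
In every consistent assignment, Rhea is a knave.

Rhea is a knave.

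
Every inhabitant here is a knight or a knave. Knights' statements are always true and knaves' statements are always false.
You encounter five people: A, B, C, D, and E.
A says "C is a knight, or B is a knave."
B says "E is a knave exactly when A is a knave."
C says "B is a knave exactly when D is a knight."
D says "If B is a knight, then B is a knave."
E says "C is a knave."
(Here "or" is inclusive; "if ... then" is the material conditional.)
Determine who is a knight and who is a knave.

Since A is a knight, "C is a knight, or B is a knave" needs to be True, which holds.
B is a knave, and the claim "E is a knave exactly when A is a knave" is indeed false.
C is a knight, so "B is a knave exactly when D is a knight" must be True — and it is.
D is a knight; "if B is a knight, then B is a knave" is True, as required.
E is a knave, and the claim "C is a knave" is indeed false.

Knights: A, C, and D. Knaves: B and E.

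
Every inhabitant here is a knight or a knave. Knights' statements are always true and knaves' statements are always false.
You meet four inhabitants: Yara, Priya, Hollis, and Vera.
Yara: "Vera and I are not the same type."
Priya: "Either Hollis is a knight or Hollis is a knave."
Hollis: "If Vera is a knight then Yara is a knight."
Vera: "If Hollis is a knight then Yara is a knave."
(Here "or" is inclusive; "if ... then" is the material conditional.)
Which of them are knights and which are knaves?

Suppose Yara is a knave. Then Yara's statement "Vera and I are not the same type" would have to be false. Checking the 8 ways to assign the others, none is consistent with every speaker.
(For instance, with Priya=knight, Hollis=knight, Vera=knave, Vera's claim "if Hollis is a knight then Yara is a knave" comes out true where it would need to be false.)
So Yara must be a knight, making "Vera and I are not the same type" true. Taking Yara=knight, Priya=knight, Hollis=knight, Vera=knave, each remaining statement checks out:
  Priya (knight): "either Hollis is a knight or Hollis is a knave" — true. ✓
  Hollis (knight): "if Vera is a knight then Yara is a knight" — true. ✓
  Vera (knave): "if Hollis is a knight then Yara is a knave" — false. ✓
This is the unique consistent assignment.

Yara is a knight, Priya is a knight, Hollis is a knight, and Vera is a knave.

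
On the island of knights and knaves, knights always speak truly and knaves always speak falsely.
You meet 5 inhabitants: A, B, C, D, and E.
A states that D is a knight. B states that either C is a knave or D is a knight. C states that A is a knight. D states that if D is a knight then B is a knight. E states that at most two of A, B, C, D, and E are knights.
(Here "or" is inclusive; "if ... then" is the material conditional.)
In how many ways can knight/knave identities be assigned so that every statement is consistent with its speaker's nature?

Consistent assignments:
  A=knight, B=knight, C=knight, D=knight, E=knave

1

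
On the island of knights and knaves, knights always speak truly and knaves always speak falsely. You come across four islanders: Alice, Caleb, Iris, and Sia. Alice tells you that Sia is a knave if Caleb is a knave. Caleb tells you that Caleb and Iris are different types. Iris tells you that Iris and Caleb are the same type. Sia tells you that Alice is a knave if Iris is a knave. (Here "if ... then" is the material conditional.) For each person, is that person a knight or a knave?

Alice is a knight, Caleb is a knight, Iris is a knave, and Sia is a knave.

Alice is a knight; "Sia is a knave if Caleb is a knave" is true, as required.
Since Caleb is a knight, "Caleb and Iris are different types" needs to be true, which holds.
Iris (knave): "Iris and Caleb are the same type" — False. ✓
Since Sia is a knave, "Alice is a knave if Iris is a knave" needs to be False, which holds.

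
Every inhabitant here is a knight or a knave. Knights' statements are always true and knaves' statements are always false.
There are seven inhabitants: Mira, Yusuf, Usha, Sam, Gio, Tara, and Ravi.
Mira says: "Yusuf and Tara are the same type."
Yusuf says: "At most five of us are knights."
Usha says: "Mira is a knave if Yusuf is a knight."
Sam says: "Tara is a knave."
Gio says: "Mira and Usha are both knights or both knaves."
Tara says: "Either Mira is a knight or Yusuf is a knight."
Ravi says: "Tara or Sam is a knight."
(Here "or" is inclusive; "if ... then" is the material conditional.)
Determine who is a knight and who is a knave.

Mira is a knight, Yusuf is a knight, Usha is a knave, Sam is a knave, Gio is a knave, Tara is a knight, and Ravi is a knight.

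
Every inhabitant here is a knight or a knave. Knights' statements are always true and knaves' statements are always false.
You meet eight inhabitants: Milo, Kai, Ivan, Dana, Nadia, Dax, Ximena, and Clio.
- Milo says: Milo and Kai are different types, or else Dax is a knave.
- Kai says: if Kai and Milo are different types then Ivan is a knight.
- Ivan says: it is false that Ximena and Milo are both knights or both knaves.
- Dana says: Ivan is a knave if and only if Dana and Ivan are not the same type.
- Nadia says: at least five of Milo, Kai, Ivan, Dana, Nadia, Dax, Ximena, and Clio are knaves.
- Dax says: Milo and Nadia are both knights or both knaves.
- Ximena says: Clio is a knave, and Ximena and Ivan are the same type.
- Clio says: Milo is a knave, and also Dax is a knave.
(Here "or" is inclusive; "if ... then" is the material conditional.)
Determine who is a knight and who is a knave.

Milo is a knight, Kai is a knight, Ivan is a knight, Dana is a knight, Nadia is a knave, Dax is a knave, Ximena is a knave, and Clio is a knave.

As a knight, Milo's statement "Milo and Kai are different types, or else Dax is a knave" should be True; it is.
Since Kai is a knight, "if Kai and Milo are different types then Ivan is a knight" needs to be True, which holds.
Ivan is a knight, and the claim "it is false that Ximena and Milo are both knights or both knaves" is indeed True.
Dana is a knight; "Ivan is a knave if and only if Dana and Ivan are not the same type" is True, as required.
Nadia is a knave; "at least five of Milo, Kai, Ivan, Dana, Nadia, Dax, Ximena, and Clio are knaves" is False, as required.
Dax is a knave, and the claim "Milo and Nadia are both knights or both knaves" is indeed False.
Ximena (knave): "Clio is a knave, and Ximena and Ivan are the same type" — False. ✓
Clio (knave): "Milo is a knave, and also Dax is a knave" — False. ✓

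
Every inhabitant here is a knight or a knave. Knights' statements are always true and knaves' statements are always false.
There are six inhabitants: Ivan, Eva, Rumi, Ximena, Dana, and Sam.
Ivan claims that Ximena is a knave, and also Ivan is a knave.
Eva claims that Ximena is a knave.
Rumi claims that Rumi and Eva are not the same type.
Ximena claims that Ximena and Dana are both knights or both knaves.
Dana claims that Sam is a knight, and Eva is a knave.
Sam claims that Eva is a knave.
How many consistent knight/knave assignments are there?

2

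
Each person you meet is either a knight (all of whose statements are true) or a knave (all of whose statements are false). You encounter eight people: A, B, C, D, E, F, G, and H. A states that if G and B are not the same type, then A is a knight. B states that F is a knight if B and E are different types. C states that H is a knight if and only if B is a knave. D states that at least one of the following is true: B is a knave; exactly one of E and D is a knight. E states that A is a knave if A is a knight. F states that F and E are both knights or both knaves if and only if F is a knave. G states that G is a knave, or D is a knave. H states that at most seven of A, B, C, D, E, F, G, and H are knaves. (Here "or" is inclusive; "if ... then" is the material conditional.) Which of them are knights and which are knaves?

A is a knight, B is a knight, C is a knave, D is a knave, E is a knave, F is a knight, G is a knight, and H is a knight.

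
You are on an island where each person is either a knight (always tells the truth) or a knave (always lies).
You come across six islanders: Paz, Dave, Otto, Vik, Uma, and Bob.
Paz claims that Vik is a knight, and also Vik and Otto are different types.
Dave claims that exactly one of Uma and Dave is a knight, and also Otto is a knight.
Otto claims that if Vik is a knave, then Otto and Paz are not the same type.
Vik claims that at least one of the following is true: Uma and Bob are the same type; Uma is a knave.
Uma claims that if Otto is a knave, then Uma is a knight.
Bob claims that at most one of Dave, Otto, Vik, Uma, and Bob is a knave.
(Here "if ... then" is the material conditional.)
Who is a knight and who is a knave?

Knights: Uma. Knaves: Paz, Dave, Otto, Vik, and Bob.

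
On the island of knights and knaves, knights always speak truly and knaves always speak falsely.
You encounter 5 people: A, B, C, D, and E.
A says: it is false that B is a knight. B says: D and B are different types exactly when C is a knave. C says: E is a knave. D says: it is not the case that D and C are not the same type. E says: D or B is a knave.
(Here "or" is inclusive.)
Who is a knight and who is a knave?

A is a knave, so "it is false that B is a knight" must be false — and it is.
As a knight, B's statement "D and B are different types exactly when C is a knave" should be True; it is.
C is a knight; "E is a knave" is True, as required.
D is a knight; "it is not the case that D and C are not the same type" is True, as required.
E is a knave, so "D or B is a knave" must be false — and it is.

A is a knave, B is a knight, C is a knight, D is a knight, and E is a knave.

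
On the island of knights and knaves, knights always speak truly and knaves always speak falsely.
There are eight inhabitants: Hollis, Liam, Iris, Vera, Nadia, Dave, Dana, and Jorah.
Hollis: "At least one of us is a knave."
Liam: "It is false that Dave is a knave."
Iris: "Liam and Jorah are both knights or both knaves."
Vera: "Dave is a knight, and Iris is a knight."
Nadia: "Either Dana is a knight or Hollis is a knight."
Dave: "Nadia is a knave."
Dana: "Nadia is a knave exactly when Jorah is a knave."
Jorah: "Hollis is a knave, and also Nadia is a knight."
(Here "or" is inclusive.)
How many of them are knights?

3

The unique consistent assignment is Hollis=knight, Liam=knave, Iris=knight, Vera=knave, Nadia=knight, Dave=knave, Dana=knave, Jorah=knave.
That has 3 knights.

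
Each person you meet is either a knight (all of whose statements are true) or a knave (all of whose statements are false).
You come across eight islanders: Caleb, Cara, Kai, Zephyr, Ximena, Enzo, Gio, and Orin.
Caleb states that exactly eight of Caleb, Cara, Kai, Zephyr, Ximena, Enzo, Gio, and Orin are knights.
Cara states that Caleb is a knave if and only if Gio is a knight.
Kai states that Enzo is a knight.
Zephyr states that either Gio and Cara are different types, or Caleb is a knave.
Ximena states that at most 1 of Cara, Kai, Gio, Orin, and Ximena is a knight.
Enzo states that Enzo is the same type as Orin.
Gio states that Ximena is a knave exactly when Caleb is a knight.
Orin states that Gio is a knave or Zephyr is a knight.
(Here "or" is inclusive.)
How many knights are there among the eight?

The unique consistent assignment is Caleb=knave, Cara=knave, Kai=knight, Zephyr=knight, Ximena=knave, Enzo=knight, Gio=knave, Orin=knight.
That has 4 knights.

4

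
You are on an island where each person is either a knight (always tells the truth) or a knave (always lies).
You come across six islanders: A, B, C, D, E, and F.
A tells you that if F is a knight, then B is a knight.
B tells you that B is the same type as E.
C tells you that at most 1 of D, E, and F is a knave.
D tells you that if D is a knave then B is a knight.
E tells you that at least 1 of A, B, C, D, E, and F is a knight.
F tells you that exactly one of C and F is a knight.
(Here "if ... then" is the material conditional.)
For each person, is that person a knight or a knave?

A is a knight, B is a knave, C is a knave, D is a knave, E is a knight, and F is a knave.

A (knight): "if F is a knight, then B is a knight" — true. ✓
Since B is a knave, "B is the same type as E" needs to be false, which holds.
C is a knave; "at most 1 of D, E, and F is a knave" is false, as required.
D (knave): "if D is a knave then B is a knight" — false. ✓
As a knight, E's statement "at least 1 of A, B, C, D, E, and F is a knight" should be true; it is.
F (knave): "exactly one of C and F is a knight" — false. ✓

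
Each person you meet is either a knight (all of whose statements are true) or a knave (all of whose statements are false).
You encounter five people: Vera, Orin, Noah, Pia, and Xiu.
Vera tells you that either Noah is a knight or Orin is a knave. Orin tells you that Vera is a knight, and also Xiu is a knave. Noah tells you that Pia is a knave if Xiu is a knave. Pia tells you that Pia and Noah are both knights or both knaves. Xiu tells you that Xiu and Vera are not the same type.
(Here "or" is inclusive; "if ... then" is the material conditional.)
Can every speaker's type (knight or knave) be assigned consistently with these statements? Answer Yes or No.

No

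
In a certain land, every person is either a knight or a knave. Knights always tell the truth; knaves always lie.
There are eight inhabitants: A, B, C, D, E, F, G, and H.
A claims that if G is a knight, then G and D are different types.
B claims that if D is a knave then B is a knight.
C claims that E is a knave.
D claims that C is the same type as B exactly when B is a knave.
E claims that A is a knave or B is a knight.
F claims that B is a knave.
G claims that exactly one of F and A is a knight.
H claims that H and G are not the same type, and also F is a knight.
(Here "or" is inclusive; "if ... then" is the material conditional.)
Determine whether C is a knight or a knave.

C is a knight.

Consistent assignments: {A=knight, B=knave, C=knight, D=knave, E=knave, F=knight, G=knave, H=knight}; {A=knight, B=knave, C=knight, D=knave, E=knave, F=knight, G=knave, H=knave}
In every consistent assignment, C is a knight.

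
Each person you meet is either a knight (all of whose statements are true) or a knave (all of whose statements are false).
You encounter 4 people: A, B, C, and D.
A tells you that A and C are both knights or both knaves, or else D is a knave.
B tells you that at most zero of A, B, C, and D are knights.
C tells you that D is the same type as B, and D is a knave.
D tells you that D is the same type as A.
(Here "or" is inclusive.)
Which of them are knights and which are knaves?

Knights: A and C. Knaves: B and D.

A (knight): "A and C are both knights or both knaves, or else D is a knave" — True. ✓
B is a knave, so "at most zero of A, B, C, and D are knights" must be false — and it is.
C (knight): "D is the same type as B, and D is a knave" — True. ✓
D (knave): "D is the same type as A" — false. ✓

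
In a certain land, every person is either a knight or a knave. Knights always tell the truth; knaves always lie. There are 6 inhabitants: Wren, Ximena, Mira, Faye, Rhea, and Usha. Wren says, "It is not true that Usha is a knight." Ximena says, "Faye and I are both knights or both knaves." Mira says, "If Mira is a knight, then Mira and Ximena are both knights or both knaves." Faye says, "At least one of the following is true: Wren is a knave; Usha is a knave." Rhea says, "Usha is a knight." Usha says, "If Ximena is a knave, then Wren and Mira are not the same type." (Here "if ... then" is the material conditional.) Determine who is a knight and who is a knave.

Wren is a knave, Ximena is a knight, Mira is a knight, Faye is a knight, Rhea is a knight, and Usha is a knight.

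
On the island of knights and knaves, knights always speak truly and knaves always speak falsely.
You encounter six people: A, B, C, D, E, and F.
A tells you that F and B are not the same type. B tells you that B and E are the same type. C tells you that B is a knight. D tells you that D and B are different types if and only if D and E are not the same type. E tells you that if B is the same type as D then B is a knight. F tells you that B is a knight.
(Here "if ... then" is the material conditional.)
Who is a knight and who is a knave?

Knights: B, C, D, E, and F. Knaves: A.

As a knave, A's statement "F and B are not the same type" should be false; it is.
B is a knight, so "B and E are the same type" must be True — and it is.
Since C is a knight, "B is a knight" needs to be True, which holds.
D (knight): "D and B are different types if and only if D and E are not the same type" — True. ✓
E is a knight, so "if B is the same type as D then B is a knight" must be True — and it is.
F is a knight, so "B is a knight" must be True — and it is.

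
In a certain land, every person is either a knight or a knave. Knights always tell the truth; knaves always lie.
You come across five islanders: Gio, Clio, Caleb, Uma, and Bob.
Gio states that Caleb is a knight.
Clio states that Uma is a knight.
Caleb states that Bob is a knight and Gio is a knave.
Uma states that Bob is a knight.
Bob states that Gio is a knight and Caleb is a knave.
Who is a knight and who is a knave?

Gio is a knave, so "Caleb is a knight" must be False — and it is.
Clio is a knave, and the claim "Uma is a knight" is indeed False.
Caleb is a knave, so "Bob is a knight and Gio is a knave" must be False — and it is.
Uma is a knave, and the claim "Bob is a knight" is indeed False.
Bob is a knave; "Gio is a knight and Caleb is a knave" is False, as required.

Gio is a knave, Clio is a knave, Caleb is a knave, Uma is a knave, and Bob is a knave.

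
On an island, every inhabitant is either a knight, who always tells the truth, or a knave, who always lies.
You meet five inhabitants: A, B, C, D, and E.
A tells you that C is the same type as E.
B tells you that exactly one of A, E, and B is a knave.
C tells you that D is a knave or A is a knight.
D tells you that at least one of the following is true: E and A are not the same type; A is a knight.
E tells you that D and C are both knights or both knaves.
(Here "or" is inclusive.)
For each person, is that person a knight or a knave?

A is a knave, B is a knave, C is a knight, D is a knave, and E is a knave.

Suppose A is a knight. Then A's statement "C is the same type as E" would have to be true. Checking the 16 ways to assign the others, none is consistent with every speaker.
(For instance, with B=knave, C=knight, D=knave, E=knave, A's claim "C is the same type as E" comes out false where it would need to be true.)
So A must be a knave, making "C is the same type as E" false. Taking A=knave, B=knave, C=knight, D=knave, E=knave, each remaining statement checks out:
  B (knave): "exactly one of A, E, and B is a knave" — false. ✓
  C (knight): "D is a knave or A is a knight" — true. ✓
  D (knave): "at least one of the following is true: E and A are not the same type; A is a knight" — false. ✓
  E (knave): "D and C are both knights or both knaves" — false. ✓
This is the unique consistent assignment.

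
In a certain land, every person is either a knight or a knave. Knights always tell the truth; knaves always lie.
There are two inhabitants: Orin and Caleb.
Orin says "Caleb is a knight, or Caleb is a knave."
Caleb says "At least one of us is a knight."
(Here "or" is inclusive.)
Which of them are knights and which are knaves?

Orin is a knight and Caleb is a knight.

Since Orin is a knight, "Caleb is a knight, or Caleb is a knave" needs to be True, which holds.
As a knight, Caleb's statement "at least one of us is a knight" should be True; it is.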